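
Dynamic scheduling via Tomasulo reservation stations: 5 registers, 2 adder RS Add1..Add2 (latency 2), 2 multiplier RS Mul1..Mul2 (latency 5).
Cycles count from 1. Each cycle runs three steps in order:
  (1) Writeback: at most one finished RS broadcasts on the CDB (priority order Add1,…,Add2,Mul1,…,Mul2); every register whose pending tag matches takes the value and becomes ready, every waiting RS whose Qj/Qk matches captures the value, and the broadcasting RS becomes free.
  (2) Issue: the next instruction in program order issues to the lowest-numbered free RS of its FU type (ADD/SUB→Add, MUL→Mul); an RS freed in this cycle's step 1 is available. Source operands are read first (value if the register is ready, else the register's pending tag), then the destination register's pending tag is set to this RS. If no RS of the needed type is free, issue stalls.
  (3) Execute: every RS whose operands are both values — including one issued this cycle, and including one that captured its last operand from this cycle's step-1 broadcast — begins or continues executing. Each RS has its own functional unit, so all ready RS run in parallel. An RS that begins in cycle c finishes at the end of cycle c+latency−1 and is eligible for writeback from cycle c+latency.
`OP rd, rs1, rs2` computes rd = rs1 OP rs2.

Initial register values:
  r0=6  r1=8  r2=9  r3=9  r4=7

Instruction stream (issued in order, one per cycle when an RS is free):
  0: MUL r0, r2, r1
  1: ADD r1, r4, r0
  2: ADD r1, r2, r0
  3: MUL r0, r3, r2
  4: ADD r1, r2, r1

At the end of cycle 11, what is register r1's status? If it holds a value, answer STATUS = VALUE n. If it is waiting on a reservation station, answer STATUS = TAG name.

cycle 1: issue MUL r0<-Mul1 // r0:Mul1,r1:8,r2:9,r3:9,r4:7
cycle 2: issue ADD r1<-Add1 // r0:Mul1,r1:Add1,r2:9,r3:9,r4:7
cycle 3: issue ADD r1<-Add2 // r0:Mul1,r1:Add2,r2:9,r3:9,r4:7
cycle 4: issue MUL r0<-Mul2 // r0:Mul2,r1:Add2,r2:9,r3:9,r4:7
cycle 5: stall // r0:Mul2,r1:Add2,r2:9,r3:9,r4:7
cycle 6: CDB Mul1=72; stall // r0:Mul2,r1:Add2,r2:9,r3:9,r4:7
cycle 7: stall // r0:Mul2,r1:Add2,r2:9,r3:9,r4:7
cycle 8: CDB Add1=79; issue ADD r1<-Add1 // r0:Mul2,r1:Add1,r2:9,r3:9,r4:7
cycle 9: CDB Add2=81 // r0:Mul2,r1:Add1,r2:9,r3:9,r4:7
cycle 10: CDB Mul2=81 // r0:81,r1:Add1,r2:9,r3:9,r4:7
cycle 11: CDB Add1=90 // r0:81,r1:90,r2:9,r3:9,r4:7

STATUS = VALUE 90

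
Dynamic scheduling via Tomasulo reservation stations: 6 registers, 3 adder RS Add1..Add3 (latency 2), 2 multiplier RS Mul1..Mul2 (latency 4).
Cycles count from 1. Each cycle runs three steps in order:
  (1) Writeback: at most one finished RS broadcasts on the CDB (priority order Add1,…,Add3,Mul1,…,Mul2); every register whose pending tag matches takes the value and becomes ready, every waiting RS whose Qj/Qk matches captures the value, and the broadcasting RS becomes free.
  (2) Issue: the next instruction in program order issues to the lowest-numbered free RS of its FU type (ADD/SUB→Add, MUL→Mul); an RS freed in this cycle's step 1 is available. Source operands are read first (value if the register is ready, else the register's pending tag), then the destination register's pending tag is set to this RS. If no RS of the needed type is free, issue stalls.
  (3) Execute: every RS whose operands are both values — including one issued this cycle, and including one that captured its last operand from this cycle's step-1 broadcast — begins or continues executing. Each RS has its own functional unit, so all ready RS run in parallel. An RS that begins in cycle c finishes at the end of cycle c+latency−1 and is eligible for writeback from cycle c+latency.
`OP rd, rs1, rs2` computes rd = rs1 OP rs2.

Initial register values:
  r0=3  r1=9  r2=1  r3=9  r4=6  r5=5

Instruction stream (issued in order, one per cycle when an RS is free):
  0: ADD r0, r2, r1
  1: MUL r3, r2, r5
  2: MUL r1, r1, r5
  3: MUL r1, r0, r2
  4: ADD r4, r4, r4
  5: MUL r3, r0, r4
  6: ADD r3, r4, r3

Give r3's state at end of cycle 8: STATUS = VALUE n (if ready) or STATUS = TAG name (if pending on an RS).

c1: issue ADD r0<-Add1 | r0:Add1,r1:9,r2:1,r3:9,r4:6,r5:5
c2: issue MUL r3<-Mul1 | r0:Add1,r1:9,r2:1,r3:Mul1,r4:6,r5:5
c3: CDB Add1=10; issue MUL r1<-Mul2 | r0:10,r1:Mul2,r2:1,r3:Mul1,r4:6,r5:5
c4: stall | r0:10,r1:Mul2,r2:1,r3:Mul1,r4:6,r5:5
c5: stall | r0:10,r1:Mul2,r2:1,r3:Mul1,r4:6,r5:5
c6: CDB Mul1=5; issue MUL r1<-Mul1 | r0:10,r1:Mul1,r2:1,r3:5,r4:6,r5:5
c7: CDB Mul2=45; issue ADD r4<-Add1 | r0:10,r1:Mul1,r2:1,r3:5,r4:Add1,r5:5
c8: issue MUL r3<-Mul2 | r0:10,r1:Mul1,r2:1,r3:Mul2,r4:Add1,r5:5

STATUS = TAG Mul2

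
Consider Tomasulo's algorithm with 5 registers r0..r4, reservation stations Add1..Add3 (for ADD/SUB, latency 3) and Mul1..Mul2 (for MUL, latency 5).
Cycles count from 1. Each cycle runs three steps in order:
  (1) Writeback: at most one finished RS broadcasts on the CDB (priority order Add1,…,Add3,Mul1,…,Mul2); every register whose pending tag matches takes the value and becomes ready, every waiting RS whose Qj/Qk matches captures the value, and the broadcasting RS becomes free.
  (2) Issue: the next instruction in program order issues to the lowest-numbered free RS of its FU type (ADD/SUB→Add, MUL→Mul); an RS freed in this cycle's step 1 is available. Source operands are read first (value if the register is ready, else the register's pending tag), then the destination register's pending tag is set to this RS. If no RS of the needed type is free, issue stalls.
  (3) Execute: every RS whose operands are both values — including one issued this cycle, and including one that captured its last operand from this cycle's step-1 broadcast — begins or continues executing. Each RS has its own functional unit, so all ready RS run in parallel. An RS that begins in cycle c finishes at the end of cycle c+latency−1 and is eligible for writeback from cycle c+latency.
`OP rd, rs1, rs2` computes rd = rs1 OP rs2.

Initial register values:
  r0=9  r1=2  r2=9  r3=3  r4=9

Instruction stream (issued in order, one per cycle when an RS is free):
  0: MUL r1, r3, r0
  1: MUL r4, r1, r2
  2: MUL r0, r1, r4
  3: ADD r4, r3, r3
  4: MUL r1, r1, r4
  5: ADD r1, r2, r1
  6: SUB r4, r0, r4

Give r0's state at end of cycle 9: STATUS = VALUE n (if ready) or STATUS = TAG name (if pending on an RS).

STATUS = TAG Mul1

c1: issue MUL r1<-Mul1 | r0:9,r1:Mul1,r2:9,r3:3,r4:9
c2: issue MUL r4<-Mul2 | r0:9,r1:Mul1,r2:9,r3:3,r4:Mul2
c3: stall | r0:9,r1:Mul1,r2:9,r3:3,r4:Mul2
c4: stall | r0:9,r1:Mul1,r2:9,r3:3,r4:Mul2
c5: stall | r0:9,r1:Mul1,r2:9,r3:3,r4:Mul2
c6: CDB Mul1=27; issue MUL r0<-Mul1 | r0:Mul1,r1:27,r2:9,r3:3,r4:Mul2
c7: issue ADD r4<-Add1 | r0:Mul1,r1:27,r2:9,r3:3,r4:Add1
c8: stall | r0:Mul1,r1:27,r2:9,r3:3,r4:Add1
c9: stall | r0:Mul1,r1:27,r2:9,r3:3,r4:Add1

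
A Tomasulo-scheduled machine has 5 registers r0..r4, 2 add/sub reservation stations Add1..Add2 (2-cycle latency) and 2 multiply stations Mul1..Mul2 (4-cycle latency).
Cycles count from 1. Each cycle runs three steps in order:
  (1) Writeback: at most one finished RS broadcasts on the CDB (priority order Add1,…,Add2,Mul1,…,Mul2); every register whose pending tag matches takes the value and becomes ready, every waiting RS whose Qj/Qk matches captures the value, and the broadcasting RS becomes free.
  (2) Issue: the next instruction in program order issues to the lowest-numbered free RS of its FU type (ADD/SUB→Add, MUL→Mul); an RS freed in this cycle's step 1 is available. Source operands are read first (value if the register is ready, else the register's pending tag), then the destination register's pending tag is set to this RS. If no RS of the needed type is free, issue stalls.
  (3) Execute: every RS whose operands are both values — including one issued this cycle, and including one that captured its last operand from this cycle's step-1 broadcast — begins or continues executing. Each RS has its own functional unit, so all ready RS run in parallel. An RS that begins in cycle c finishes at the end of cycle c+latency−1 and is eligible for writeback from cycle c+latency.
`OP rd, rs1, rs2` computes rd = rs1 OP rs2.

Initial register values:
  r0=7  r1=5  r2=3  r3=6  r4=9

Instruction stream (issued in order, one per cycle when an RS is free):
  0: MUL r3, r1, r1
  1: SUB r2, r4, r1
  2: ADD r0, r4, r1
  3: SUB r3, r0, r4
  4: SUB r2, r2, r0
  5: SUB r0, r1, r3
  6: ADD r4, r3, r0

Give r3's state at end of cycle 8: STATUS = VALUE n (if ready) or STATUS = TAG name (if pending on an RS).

c1: issue MUL r3<-Mul1 | r0:7,r1:5,r2:3,r3:Mul1,r4:9
c2: issue SUB r2<-Add1 | r0:7,r1:5,r2:Add1,r3:Mul1,r4:9
c3: issue ADD r0<-Add2 | r0:Add2,r1:5,r2:Add1,r3:Mul1,r4:9
c4: CDB Add1=4; issue SUB r3<-Add1 | r0:Add2,r1:5,r2:4,r3:Add1,r4:9
c5: CDB Add2=14; issue SUB r2<-Add2 | r0:14,r1:5,r2:Add2,r3:Add1,r4:9
c6: CDB Mul1=25; stall | r0:14,r1:5,r2:Add2,r3:Add1,r4:9
c7: CDB Add1=5; issue SUB r0<-Add1 | r0:Add1,r1:5,r2:Add2,r3:5,r4:9
c8: CDB Add2=-10; issue ADD r4<-Add2 | r0:Add1,r1:5,r2:-10,r3:5,r4:Add2

STATUS = VALUE 5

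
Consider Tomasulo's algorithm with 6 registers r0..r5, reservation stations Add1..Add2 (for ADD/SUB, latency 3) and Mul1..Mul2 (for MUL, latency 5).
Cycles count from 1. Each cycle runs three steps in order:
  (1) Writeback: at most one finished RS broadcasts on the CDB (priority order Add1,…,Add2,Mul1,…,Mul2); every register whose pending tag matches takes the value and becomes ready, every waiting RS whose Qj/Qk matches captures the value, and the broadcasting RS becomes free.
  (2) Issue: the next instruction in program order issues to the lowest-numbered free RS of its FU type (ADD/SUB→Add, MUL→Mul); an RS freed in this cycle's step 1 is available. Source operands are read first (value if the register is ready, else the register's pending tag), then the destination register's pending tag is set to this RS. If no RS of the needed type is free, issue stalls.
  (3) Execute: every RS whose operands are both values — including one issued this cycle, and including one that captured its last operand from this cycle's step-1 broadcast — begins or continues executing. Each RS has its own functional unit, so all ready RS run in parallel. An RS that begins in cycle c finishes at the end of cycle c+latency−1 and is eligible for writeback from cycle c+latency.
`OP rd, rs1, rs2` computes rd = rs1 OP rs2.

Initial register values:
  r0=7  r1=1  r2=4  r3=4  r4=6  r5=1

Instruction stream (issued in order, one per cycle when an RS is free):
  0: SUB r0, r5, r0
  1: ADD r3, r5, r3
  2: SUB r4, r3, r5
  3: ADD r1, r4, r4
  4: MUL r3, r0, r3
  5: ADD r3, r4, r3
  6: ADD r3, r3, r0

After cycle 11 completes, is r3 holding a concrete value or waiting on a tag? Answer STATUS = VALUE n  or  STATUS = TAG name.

STATUS = TAG Add2

cycle 1: issue SUB r0<-Add1 // r0:Add1,r1:1,r2:4,r3:4,r4:6,r5:1
cycle 2: issue ADD r3<-Add2 // r0:Add1,r1:1,r2:4,r3:Add2,r4:6,r5:1
cycle 3: stall // r0:Add1,r1:1,r2:4,r3:Add2,r4:6,r5:1
cycle 4: CDB Add1=-6; issue SUB r4<-Add1 // r0:-6,r1:1,r2:4,r3:Add2,r4:Add1,r5:1
cycle 5: CDB Add2=5; issue ADD r1<-Add2 // r0:-6,r1:Add2,r2:4,r3:5,r4:Add1,r5:1
cycle 6: issue MUL r3<-Mul1 // r0:-6,r1:Add2,r2:4,r3:Mul1,r4:Add1,r5:1
cycle 7: stall // r0:-6,r1:Add2,r2:4,r3:Mul1,r4:Add1,r5:1
cycle 8: CDB Add1=4; issue ADD r3<-Add1 // r0:-6,r1:Add2,r2:4,r3:Add1,r4:4,r5:1
cycle 9: stall // r0:-6,r1:Add2,r2:4,r3:Add1,r4:4,r5:1
cycle 10: stall // r0:-6,r1:Add2,r2:4,r3:Add1,r4:4,r5:1
cycle 11: CDB Add2=8; issue ADD r3<-Add2 // r0:-6,r1:8,r2:4,r3:Add2,r4:4,r5:1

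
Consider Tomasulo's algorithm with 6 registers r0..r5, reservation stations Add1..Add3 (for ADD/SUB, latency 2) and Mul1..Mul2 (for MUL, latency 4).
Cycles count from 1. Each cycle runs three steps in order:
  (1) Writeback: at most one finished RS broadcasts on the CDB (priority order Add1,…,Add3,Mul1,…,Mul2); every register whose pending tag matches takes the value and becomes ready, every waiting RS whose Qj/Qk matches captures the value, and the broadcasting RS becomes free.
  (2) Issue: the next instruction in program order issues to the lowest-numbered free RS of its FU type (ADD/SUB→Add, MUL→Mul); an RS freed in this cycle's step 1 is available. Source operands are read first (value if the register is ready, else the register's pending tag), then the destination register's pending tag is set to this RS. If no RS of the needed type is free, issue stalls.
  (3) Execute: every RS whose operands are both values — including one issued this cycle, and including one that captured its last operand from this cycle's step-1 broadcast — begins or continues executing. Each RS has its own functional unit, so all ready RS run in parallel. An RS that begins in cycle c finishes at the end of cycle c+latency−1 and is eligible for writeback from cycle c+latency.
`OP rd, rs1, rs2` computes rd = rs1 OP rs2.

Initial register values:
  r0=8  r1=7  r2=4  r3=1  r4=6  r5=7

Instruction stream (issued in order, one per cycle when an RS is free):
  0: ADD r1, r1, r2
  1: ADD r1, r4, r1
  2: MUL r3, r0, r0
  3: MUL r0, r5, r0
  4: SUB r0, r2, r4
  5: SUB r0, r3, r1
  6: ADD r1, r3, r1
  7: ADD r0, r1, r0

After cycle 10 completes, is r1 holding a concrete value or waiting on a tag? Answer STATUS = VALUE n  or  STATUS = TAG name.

cycle 1: issue ADD r1<-Add1 // r0:8,r1:Add1,r2:4,r3:1,r4:6,r5:7
cycle 2: issue ADD r1<-Add2 // r0:8,r1:Add2,r2:4,r3:1,r4:6,r5:7
cycle 3: CDB Add1=11; issue MUL r3<-Mul1 // r0:8,r1:Add2,r2:4,r3:Mul1,r4:6,r5:7
cycle 4: issue MUL r0<-Mul2 // r0:Mul2,r1:Add2,r2:4,r3:Mul1,r4:6,r5:7
cycle 5: CDB Add2=17; issue SUB r0<-Add1 // r0:Add1,r1:17,r2:4,r3:Mul1,r4:6,r5:7
cycle 6: issue SUB r0<-Add2 // r0:Add2,r1:17,r2:4,r3:Mul1,r4:6,r5:7
cycle 7: CDB Add1=-2; issue ADD r1<-Add1 // r0:Add2,r1:Add1,r2:4,r3:Mul1,r4:6,r5:7
cycle 8: CDB Mul1=64; issue ADD r0<-Add3 // r0:Add3,r1:Add1,r2:4,r3:64,r4:6,r5:7
cycle 9: CDB Mul2=56 // r0:Add3,r1:Add1,r2:4,r3:64,r4:6,r5:7
cycle 10: CDB Add1=81 // r0:Add3,r1:81,r2:4,r3:64,r4:6,r5:7

STATUS = VALUE 81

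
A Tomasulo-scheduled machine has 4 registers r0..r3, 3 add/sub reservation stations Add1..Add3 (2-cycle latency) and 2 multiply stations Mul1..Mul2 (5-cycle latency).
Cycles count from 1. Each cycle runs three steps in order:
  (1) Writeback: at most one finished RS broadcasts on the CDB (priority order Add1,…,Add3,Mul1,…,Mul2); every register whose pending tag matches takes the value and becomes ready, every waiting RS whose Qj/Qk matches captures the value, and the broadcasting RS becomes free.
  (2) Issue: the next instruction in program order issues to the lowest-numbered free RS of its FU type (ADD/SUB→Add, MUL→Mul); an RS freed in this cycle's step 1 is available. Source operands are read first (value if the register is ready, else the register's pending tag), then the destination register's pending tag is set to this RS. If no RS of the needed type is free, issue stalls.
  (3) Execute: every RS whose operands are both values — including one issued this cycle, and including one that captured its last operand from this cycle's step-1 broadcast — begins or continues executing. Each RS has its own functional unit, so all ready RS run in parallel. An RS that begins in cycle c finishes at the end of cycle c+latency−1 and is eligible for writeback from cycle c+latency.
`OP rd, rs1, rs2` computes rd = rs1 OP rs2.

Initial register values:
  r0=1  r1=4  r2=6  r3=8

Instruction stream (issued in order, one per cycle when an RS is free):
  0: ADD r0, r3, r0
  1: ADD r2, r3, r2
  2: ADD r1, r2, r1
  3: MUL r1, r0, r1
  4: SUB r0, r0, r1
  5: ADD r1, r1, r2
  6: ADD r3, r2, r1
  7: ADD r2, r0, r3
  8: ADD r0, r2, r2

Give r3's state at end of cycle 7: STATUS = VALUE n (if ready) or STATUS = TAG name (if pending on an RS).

STATUS = TAG Add3

cycle 1: issue ADD r0<-Add1 // r0:Add1,r1:4,r2:6,r3:8
cycle 2: issue ADD r2<-Add2 // r0:Add1,r1:4,r2:Add2,r3:8
cycle 3: CDB Add1=9; issue ADD r1<-Add1 // r0:9,r1:Add1,r2:Add2,r3:8
cycle 4: CDB Add2=14; issue MUL r1<-Mul1 // r0:9,r1:Mul1,r2:14,r3:8
cycle 5: issue SUB r0<-Add2 // r0:Add2,r1:Mul1,r2:14,r3:8
cycle 6: CDB Add1=18; issue ADD r1<-Add1 // r0:Add2,r1:Add1,r2:14,r3:8
cycle 7: issue ADD r3<-Add3 // r0:Add2,r1:Add1,r2:14,r3:Add3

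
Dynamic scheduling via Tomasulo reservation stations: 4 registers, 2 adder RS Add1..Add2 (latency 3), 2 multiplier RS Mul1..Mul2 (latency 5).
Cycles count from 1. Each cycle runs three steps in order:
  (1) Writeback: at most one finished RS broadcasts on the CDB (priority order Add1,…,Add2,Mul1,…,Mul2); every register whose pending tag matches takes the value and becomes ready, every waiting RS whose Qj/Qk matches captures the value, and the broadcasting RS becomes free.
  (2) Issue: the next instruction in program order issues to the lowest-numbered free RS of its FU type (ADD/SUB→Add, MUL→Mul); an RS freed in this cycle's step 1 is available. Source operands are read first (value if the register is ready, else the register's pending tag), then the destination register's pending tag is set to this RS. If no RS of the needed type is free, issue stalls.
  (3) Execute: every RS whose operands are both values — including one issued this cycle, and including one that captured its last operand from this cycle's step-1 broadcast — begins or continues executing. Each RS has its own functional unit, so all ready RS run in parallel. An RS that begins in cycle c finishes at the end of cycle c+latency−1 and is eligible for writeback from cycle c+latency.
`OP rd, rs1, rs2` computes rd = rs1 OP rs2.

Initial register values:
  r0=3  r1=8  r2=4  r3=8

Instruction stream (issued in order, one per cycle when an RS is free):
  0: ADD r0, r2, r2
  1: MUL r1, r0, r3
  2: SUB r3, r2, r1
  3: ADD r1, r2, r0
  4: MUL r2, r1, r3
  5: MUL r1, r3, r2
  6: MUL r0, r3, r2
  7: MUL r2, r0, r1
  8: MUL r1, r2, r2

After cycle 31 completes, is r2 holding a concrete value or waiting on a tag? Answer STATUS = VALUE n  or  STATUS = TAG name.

cycle 1: issue ADD r0<-Add1 // r0:Add1,r1:8,r2:4,r3:8
cycle 2: issue MUL r1<-Mul1 // r0:Add1,r1:Mul1,r2:4,r3:8
cycle 3: issue SUB r3<-Add2 // r0:Add1,r1:Mul1,r2:4,r3:Add2
cycle 4: CDB Add1=8; issue ADD r1<-Add1 // r0:8,r1:Add1,r2:4,r3:Add2
cycle 5: issue MUL r2<-Mul2 // r0:8,r1:Add1,r2:Mul2,r3:Add2
cycle 6: stall // r0:8,r1:Add1,r2:Mul2,r3:Add2
cycle 7: CDB Add1=12; stall // r0:8,r1:12,r2:Mul2,r3:Add2
cycle 8: stall // r0:8,r1:12,r2:Mul2,r3:Add2
cycle 9: CDB Mul1=64; issue MUL r1<-Mul1 // r0:8,r1:Mul1,r2:Mul2,r3:Add2
cycle 10: stall // r0:8,r1:Mul1,r2:Mul2,r3:Add2
cycle 11: stall // r0:8,r1:Mul1,r2:Mul2,r3:Add2
cycle 12: CDB Add2=-60; stall // r0:8,r1:Mul1,r2:Mul2,r3:-60
cycle 13: stall // r0:8,r1:Mul1,r2:Mul2,r3:-60
cycle 14: stall // r0:8,r1:Mul1,r2:Mul2,r3:-60
cycle 15: stall // r0:8,r1:Mul1,r2:Mul2,r3:-60
cycle 16: stall // r0:8,r1:Mul1,r2:Mul2,r3:-60
cycle 17: CDB Mul2=-720; issue MUL r0<-Mul2 // r0:Mul2,r1:Mul1,r2:-720,r3:-60
cycle 18: stall // r0:Mul2,r1:Mul1,r2:-720,r3:-60
cycle 19: stall // r0:Mul2,r1:Mul1,r2:-720,r3:-60
cycle 20: stall // r0:Mul2,r1:Mul1,r2:-720,r3:-60
cycle 21: stall // r0:Mul2,r1:Mul1,r2:-720,r3:-60
cycle 22: CDB Mul1=43200; issue MUL r2<-Mul1 // r0:Mul2,r1:43200,r2:Mul1,r3:-60
cycle 23: CDB Mul2=43200; issue MUL r1<-Mul2 // r0:43200,r1:Mul2,r2:Mul1,r3:-60
cycle 24: - // r0:43200,r1:Mul2,r2:Mul1,r3:-60
cycle 25: - // r0:43200,r1:Mul2,r2:Mul1,r3:-60
cycle 26: - // r0:43200,r1:Mul2,r2:Mul1,r3:-60
cycle 27: - // r0:43200,r1:Mul2,r2:Mul1,r3:-60
cycle 28: CDB Mul1=1866240000 // r0:43200,r1:Mul2,r2:1866240000,r3:-60
cycle 29: - // r0:43200,r1:Mul2,r2:1866240000,r3:-60
cycle 30: - // r0:43200,r1:Mul2,r2:1866240000,r3:-60
cycle 31: - // r0:43200,r1:Mul2,r2:1866240000,r3:-60

STATUS = VALUE 1866240000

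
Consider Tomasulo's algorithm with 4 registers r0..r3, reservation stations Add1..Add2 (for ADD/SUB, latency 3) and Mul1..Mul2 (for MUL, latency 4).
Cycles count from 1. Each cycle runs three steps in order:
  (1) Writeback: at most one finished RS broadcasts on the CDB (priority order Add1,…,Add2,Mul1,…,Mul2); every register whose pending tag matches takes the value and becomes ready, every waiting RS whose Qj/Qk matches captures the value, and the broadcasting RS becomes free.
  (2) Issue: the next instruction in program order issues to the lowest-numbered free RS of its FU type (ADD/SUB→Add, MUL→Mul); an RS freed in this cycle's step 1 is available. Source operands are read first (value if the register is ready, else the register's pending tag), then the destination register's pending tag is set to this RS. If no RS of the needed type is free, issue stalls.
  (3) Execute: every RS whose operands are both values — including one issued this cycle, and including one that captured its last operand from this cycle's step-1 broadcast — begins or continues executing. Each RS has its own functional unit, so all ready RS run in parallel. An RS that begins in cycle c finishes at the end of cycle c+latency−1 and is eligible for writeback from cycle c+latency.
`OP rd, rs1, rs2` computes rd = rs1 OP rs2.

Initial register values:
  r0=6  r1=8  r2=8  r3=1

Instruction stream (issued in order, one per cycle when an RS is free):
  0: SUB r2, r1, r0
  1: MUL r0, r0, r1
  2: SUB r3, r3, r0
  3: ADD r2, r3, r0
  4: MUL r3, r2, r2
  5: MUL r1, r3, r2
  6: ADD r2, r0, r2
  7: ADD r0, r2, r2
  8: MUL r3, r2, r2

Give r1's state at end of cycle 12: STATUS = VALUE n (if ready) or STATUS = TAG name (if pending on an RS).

c1: issue SUB r2<-Add1 | r0:6,r1:8,r2:Add1,r3:1
c2: issue MUL r0<-Mul1 | r0:Mul1,r1:8,r2:Add1,r3:1
c3: issue SUB r3<-Add2 | r0:Mul1,r1:8,r2:Add1,r3:Add2
c4: CDB Add1=2; issue ADD r2<-Add1 | r0:Mul1,r1:8,r2:Add1,r3:Add2
c5: issue MUL r3<-Mul2 | r0:Mul1,r1:8,r2:Add1,r3:Mul2
c6: CDB Mul1=48; issue MUL r1<-Mul1 | r0:48,r1:Mul1,r2:Add1,r3:Mul2
c7: stall | r0:48,r1:Mul1,r2:Add1,r3:Mul2
c8: stall | r0:48,r1:Mul1,r2:Add1,r3:Mul2
c9: CDB Add2=-47; issue ADD r2<-Add2 | r0:48,r1:Mul1,r2:Add2,r3:Mul2
c10: stall | r0:48,r1:Mul1,r2:Add2,r3:Mul2
c11: stall | r0:48,r1:Mul1,r2:Add2,r3:Mul2
c12: CDB Add1=1; issue ADD r0<-Add1 | r0:Add1,r1:Mul1,r2:Add2,r3:Mul2

STATUS = TAG Mul1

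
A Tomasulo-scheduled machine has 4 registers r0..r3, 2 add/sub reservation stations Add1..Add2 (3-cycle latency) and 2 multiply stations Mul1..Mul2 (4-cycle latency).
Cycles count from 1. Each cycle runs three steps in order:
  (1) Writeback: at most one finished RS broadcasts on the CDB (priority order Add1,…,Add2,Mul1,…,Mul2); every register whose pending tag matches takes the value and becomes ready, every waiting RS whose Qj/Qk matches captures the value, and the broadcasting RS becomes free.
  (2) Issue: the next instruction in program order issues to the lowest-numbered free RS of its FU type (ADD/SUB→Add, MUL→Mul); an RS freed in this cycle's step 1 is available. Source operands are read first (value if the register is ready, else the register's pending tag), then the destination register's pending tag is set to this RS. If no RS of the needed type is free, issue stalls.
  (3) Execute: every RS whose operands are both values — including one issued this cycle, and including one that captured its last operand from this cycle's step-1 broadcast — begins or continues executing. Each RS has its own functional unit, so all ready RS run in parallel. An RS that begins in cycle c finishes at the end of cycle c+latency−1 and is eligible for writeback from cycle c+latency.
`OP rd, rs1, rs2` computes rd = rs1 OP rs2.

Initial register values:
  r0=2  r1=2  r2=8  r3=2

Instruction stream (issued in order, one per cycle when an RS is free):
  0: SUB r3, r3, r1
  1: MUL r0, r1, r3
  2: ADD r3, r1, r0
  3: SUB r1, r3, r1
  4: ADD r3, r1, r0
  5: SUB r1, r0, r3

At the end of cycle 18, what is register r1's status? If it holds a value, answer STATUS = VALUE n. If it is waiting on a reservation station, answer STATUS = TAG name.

c1: issue SUB r3<-Add1 | r0:2,r1:2,r2:8,r3:Add1
c2: issue MUL r0<-Mul1 | r0:Mul1,r1:2,r2:8,r3:Add1
c3: issue ADD r3<-Add2 | r0:Mul1,r1:2,r2:8,r3:Add2
c4: CDB Add1=0; issue SUB r1<-Add1 | r0:Mul1,r1:Add1,r2:8,r3:Add2
c5: stall | r0:Mul1,r1:Add1,r2:8,r3:Add2
c6: stall | r0:Mul1,r1:Add1,r2:8,r3:Add2
c7: stall | r0:Mul1,r1:Add1,r2:8,r3:Add2
c8: CDB Mul1=0; stall | r0:0,r1:Add1,r2:8,r3:Add2
c9: stall | r0:0,r1:Add1,r2:8,r3:Add2
c10: stall | r0:0,r1:Add1,r2:8,r3:Add2
c11: CDB Add2=2; issue ADD r3<-Add2 | r0:0,r1:Add1,r2:8,r3:Add2
c12: stall | r0:0,r1:Add1,r2:8,r3:Add2
c13: stall | r0:0,r1:Add1,r2:8,r3:Add2
c14: CDB Add1=0; issue SUB r1<-Add1 | r0:0,r1:Add1,r2:8,r3:Add2
c15: - | r0:0,r1:Add1,r2:8,r3:Add2
c16: - | r0:0,r1:Add1,r2:8,r3:Add2
c17: CDB Add2=0 | r0:0,r1:Add1,r2:8,r3:0
c18: - | r0:0,r1:Add1,r2:8,r3:0

STATUS = TAG Add1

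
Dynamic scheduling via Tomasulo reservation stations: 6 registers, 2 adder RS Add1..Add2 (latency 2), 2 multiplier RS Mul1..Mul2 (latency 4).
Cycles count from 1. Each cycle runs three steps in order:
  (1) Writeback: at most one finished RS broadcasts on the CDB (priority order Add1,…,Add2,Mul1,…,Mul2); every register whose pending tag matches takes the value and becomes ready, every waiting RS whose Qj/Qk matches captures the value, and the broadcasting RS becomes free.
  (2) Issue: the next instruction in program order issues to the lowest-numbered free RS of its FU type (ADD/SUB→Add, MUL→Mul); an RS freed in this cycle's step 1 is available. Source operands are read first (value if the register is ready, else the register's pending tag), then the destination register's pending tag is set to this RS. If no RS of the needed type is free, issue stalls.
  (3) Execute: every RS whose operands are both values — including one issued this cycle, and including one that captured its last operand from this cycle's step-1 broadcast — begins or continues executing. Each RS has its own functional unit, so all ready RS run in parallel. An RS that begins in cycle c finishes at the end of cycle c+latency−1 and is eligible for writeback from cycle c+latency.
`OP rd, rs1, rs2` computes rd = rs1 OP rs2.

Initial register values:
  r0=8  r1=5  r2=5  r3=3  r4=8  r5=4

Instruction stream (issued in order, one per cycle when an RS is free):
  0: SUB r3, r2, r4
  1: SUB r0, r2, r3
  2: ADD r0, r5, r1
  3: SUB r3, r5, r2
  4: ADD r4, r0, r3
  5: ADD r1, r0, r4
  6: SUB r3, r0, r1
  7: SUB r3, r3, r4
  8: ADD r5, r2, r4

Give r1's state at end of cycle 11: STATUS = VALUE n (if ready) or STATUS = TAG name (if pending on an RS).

cycle 1: issue SUB r3<-Add1 // r0:8,r1:5,r2:5,r3:Add1,r4:8,r5:4
cycle 2: issue SUB r0<-Add2 // r0:Add2,r1:5,r2:5,r3:Add1,r4:8,r5:4
cycle 3: CDB Add1=-3; issue ADD r0<-Add1 // r0:Add1,r1:5,r2:5,r3:-3,r4:8,r5:4
cycle 4: stall // r0:Add1,r1:5,r2:5,r3:-3,r4:8,r5:4
cycle 5: CDB Add1=9; issue SUB r3<-Add1 // r0:9,r1:5,r2:5,r3:Add1,r4:8,r5:4
cycle 6: CDB Add2=8; issue ADD r4<-Add2 // r0:9,r1:5,r2:5,r3:Add1,r4:Add2,r5:4
cycle 7: CDB Add1=-1; issue ADD r1<-Add1 // r0:9,r1:Add1,r2:5,r3:-1,r4:Add2,r5:4
cycle 8: stall // r0:9,r1:Add1,r2:5,r3:-1,r4:Add2,r5:4
cycle 9: CDB Add2=8; issue SUB r3<-Add2 // r0:9,r1:Add1,r2:5,r3:Add2,r4:8,r5:4
cycle 10: stall // r0:9,r1:Add1,r2:5,r3:Add2,r4:8,r5:4
cycle 11: CDB Add1=17; issue SUB r3<-Add1 // r0:9,r1:17,r2:5,r3:Add1,r4:8,r5:4

STATUS = VALUE 17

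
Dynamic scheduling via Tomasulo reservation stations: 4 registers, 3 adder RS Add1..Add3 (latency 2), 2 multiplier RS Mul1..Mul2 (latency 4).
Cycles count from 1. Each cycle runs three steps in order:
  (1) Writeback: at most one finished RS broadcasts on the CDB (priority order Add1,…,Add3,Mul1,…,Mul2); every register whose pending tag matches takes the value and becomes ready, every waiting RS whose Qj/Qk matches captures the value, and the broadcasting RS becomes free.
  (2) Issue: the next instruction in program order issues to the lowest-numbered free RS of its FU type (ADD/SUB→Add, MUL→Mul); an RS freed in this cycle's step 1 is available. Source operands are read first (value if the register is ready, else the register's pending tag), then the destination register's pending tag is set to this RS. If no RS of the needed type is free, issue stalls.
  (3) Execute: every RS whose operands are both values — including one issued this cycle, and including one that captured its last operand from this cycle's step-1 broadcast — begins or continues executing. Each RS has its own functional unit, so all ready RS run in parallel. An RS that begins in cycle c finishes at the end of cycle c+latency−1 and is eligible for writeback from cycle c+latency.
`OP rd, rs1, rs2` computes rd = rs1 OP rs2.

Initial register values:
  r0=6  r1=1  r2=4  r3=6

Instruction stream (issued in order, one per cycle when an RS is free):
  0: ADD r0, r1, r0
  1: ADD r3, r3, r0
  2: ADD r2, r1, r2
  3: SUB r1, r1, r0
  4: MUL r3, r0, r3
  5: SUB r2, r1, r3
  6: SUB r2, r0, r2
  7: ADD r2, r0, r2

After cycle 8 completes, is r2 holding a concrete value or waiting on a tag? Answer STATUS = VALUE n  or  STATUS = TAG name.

  c1: issue ADD r0<-Add1  regs: r0:Add1,r1:1,r2:4,r3:6
  c2: issue ADD r3<-Add2  regs: r0:Add1,r1:1,r2:4,r3:Add2
  c3: CDB Add1=7; issue ADD r2<-Add1  regs: r0:7,r1:1,r2:Add1,r3:Add2
  c4: issue SUB r1<-Add3  regs: r0:7,r1:Add3,r2:Add1,r3:Add2
  c5: CDB Add1=5; issue MUL r3<-Mul1  regs: r0:7,r1:Add3,r2:5,r3:Mul1
  c6: CDB Add2=13; issue SUB r2<-Add1  regs: r0:7,r1:Add3,r2:Add1,r3:Mul1
  c7: CDB Add3=-6; issue SUB r2<-Add2  regs: r0:7,r1:-6,r2:Add2,r3:Mul1
  c8: issue ADD r2<-Add3  regs: r0:7,r1:-6,r2:Add3,r3:Mul1

STATUS = TAG Add3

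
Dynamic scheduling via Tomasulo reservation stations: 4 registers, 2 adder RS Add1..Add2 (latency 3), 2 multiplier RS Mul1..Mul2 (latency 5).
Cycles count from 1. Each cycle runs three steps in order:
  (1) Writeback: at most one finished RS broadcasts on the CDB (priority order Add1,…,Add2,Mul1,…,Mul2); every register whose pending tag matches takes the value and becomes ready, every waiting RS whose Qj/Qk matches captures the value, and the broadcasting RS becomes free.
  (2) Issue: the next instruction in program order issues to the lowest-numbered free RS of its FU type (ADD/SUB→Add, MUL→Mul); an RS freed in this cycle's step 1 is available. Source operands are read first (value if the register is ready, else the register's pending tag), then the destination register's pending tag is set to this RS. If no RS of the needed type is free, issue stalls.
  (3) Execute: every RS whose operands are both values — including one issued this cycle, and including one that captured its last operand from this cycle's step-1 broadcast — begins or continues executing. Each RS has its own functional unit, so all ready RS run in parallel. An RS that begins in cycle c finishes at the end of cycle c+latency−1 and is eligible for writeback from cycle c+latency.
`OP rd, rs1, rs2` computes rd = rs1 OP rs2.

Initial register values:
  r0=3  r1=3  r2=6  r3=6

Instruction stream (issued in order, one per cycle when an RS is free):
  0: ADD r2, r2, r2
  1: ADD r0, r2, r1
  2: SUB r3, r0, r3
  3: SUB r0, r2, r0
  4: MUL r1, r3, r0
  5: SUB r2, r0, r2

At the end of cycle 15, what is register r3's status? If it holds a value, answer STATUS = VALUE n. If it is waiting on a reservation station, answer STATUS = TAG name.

STATUS = VALUE 9

cycle 1: issue ADD r2<-Add1 // r0:3,r1:3,r2:Add1,r3:6
cycle 2: issue ADD r0<-Add2 // r0:Add2,r1:3,r2:Add1,r3:6
cycle 3: stall // r0:Add2,r1:3,r2:Add1,r3:6
cycle 4: CDB Add1=12; issue SUB r3<-Add1 // r0:Add2,r1:3,r2:12,r3:Add1
cycle 5: stall // r0:Add2,r1:3,r2:12,r3:Add1
cycle 6: stall // r0:Add2,r1:3,r2:12,r3:Add1
cycle 7: CDB Add2=15; issue SUB r0<-Add2 // r0:Add2,r1:3,r2:12,r3:Add1
cycle 8: issue MUL r1<-Mul1 // r0:Add2,r1:Mul1,r2:12,r3:Add1
cycle 9: stall // r0:Add2,r1:Mul1,r2:12,r3:Add1
cycle 10: CDB Add1=9; issue SUB r2<-Add1 // r0:Add2,r1:Mul1,r2:Add1,r3:9
cycle 11: CDB Add2=-3 // r0:-3,r1:Mul1,r2:Add1,r3:9
cycle 12: - // r0:-3,r1:Mul1,r2:Add1,r3:9
cycle 13: - // r0:-3,r1:Mul1,r2:Add1,r3:9
cycle 14: CDB Add1=-15 // r0:-3,r1:Mul1,r2:-15,r3:9
cycle 15: - // r0:-3,r1:Mul1,r2:-15,r3:9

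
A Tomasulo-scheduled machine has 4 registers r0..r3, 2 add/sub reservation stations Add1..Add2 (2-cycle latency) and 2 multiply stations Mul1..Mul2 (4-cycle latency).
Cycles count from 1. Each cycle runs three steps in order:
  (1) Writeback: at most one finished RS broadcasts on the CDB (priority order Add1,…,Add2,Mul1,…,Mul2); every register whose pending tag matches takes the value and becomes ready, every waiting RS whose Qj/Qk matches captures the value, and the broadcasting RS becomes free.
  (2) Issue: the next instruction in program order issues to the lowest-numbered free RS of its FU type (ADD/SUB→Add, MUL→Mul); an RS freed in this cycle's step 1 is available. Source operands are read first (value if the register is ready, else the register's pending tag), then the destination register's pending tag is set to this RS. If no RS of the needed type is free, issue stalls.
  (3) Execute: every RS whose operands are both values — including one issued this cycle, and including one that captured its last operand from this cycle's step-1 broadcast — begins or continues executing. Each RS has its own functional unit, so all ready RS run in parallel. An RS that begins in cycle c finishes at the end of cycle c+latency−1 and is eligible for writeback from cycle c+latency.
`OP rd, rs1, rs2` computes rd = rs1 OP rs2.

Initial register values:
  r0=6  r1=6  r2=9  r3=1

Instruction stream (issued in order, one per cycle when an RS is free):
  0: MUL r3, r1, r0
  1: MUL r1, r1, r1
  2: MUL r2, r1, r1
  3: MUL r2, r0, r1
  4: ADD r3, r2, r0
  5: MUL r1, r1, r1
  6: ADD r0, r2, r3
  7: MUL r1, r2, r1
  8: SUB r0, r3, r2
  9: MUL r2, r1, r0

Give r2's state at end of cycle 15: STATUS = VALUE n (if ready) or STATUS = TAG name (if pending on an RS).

cycle 1: issue MUL r3<-Mul1 // r0:6,r1:6,r2:9,r3:Mul1
cycle 2: issue MUL r1<-Mul2 // r0:6,r1:Mul2,r2:9,r3:Mul1
cycle 3: stall // r0:6,r1:Mul2,r2:9,r3:Mul1
cycle 4: stall // r0:6,r1:Mul2,r2:9,r3:Mul1
cycle 5: CDB Mul1=36; issue MUL r2<-Mul1 // r0:6,r1:Mul2,r2:Mul1,r3:36
cycle 6: CDB Mul2=36; issue MUL r2<-Mul2 // r0:6,r1:36,r2:Mul2,r3:36
cycle 7: issue ADD r3<-Add1 // r0:6,r1:36,r2:Mul2,r3:Add1
cycle 8: stall // r0:6,r1:36,r2:Mul2,r3:Add1
cycle 9: stall // r0:6,r1:36,r2:Mul2,r3:Add1
cycle 10: CDB Mul1=1296; issue MUL r1<-Mul1 // r0:6,r1:Mul1,r2:Mul2,r3:Add1
cycle 11: CDB Mul2=216; issue ADD r0<-Add2 // r0:Add2,r1:Mul1,r2:216,r3:Add1
cycle 12: issue MUL r1<-Mul2 // r0:Add2,r1:Mul2,r2:216,r3:Add1
cycle 13: CDB Add1=222; issue SUB r0<-Add1 // r0:Add1,r1:Mul2,r2:216,r3:222
cycle 14: CDB Mul1=1296; issue MUL r2<-Mul1 // r0:Add1,r1:Mul2,r2:Mul1,r3:222
cycle 15: CDB Add1=6 // r0:6,r1:Mul2,r2:Mul1,r3:222

STATUS = TAG Mul1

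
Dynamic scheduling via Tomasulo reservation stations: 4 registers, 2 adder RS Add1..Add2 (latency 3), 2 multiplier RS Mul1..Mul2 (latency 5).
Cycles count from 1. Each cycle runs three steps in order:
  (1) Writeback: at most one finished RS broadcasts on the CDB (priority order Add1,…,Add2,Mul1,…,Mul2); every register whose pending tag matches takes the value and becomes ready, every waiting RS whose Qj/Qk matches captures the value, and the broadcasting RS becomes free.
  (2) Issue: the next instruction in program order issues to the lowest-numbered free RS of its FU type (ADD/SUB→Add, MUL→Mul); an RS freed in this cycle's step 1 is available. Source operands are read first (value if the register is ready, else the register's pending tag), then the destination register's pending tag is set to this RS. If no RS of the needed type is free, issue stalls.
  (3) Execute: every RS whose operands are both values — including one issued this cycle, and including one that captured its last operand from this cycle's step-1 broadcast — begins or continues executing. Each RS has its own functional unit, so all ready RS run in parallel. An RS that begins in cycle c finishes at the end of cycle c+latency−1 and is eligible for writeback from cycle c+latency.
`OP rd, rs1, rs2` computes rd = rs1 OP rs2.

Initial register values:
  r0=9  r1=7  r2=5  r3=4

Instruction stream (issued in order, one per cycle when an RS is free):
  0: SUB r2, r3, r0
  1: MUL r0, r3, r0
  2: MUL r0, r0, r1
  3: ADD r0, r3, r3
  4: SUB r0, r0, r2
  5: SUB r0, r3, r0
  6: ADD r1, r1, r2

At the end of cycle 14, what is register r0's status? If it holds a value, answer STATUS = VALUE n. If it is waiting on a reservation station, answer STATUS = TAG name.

STATUS = VALUE -9

  c1: issue SUB r2<-Add1  regs: r0:9,r1:7,r2:Add1,r3:4
  c2: issue MUL r0<-Mul1  regs: r0:Mul1,r1:7,r2:Add1,r3:4
  c3: issue MUL r0<-Mul2  regs: r0:Mul2,r1:7,r2:Add1,r3:4
  c4: CDB Add1=-5; issue ADD r0<-Add1  regs: r0:Add1,r1:7,r2:-5,r3:4
  c5: issue SUB r0<-Add2  regs: r0:Add2,r1:7,r2:-5,r3:4
  c6: stall  regs: r0:Add2,r1:7,r2:-5,r3:4
  c7: CDB Add1=8; issue SUB r0<-Add1  regs: r0:Add1,r1:7,r2:-5,r3:4
  c8: CDB Mul1=36; stall  regs: r0:Add1,r1:7,r2:-5,r3:4
  c9: stall  regs: r0:Add1,r1:7,r2:-5,r3:4
  c10: CDB Add2=13; issue ADD r1<-Add2  regs: r0:Add1,r1:Add2,r2:-5,r3:4
  c11: -  regs: r0:Add1,r1:Add2,r2:-5,r3:4
  c12: -  regs: r0:Add1,r1:Add2,r2:-5,r3:4
  c13: CDB Add1=-9  regs: r0:-9,r1:Add2,r2:-5,r3:4
  c14: CDB Add2=2  regs: r0:-9,r1:2,r2:-5,r3:4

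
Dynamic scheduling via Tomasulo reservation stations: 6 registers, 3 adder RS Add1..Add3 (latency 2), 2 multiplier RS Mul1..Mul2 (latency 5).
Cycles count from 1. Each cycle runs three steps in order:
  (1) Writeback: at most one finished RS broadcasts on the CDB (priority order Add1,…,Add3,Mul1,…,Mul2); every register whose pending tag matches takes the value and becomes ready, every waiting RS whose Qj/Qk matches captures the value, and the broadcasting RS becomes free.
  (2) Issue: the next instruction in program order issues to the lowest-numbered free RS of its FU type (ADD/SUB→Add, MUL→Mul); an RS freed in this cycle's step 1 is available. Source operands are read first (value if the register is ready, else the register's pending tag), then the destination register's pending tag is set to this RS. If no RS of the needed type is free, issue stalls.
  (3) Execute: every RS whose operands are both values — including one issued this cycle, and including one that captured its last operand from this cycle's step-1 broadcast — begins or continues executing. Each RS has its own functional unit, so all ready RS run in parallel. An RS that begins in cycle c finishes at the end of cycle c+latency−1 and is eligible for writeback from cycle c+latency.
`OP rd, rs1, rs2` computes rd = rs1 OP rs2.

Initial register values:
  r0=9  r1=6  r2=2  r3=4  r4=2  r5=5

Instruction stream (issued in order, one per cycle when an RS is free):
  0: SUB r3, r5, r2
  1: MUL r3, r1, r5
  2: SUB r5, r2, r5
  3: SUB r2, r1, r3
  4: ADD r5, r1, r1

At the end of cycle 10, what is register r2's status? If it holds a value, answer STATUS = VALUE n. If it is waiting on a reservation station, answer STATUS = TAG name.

STATUS = VALUE -24

  c1: issue SUB r3<-Add1  regs: r0:9,r1:6,r2:2,r3:Add1,r4:2,r5:5
  c2: issue MUL r3<-Mul1  regs: r0:9,r1:6,r2:2,r3:Mul1,r4:2,r5:5
  c3: CDB Add1=3; issue SUB r5<-Add1  regs: r0:9,r1:6,r2:2,r3:Mul1,r4:2,r5:Add1
  c4: issue SUB r2<-Add2  regs: r0:9,r1:6,r2:Add2,r3:Mul1,r4:2,r5:Add1
  c5: CDB Add1=-3; issue ADD r5<-Add1  regs: r0:9,r1:6,r2:Add2,r3:Mul1,r4:2,r5:Add1
  c6: -  regs: r0:9,r1:6,r2:Add2,r3:Mul1,r4:2,r5:Add1
  c7: CDB Add1=12  regs: r0:9,r1:6,r2:Add2,r3:Mul1,r4:2,r5:12
  c8: CDB Mul1=30  regs: r0:9,r1:6,r2:Add2,r3:30,r4:2,r5:12
  c9: -  regs: r0:9,r1:6,r2:Add2,r3:30,r4:2,r5:12
  c10: CDB Add2=-24  regs: r0:9,r1:6,r2:-24,r3:30,r4:2,r5:12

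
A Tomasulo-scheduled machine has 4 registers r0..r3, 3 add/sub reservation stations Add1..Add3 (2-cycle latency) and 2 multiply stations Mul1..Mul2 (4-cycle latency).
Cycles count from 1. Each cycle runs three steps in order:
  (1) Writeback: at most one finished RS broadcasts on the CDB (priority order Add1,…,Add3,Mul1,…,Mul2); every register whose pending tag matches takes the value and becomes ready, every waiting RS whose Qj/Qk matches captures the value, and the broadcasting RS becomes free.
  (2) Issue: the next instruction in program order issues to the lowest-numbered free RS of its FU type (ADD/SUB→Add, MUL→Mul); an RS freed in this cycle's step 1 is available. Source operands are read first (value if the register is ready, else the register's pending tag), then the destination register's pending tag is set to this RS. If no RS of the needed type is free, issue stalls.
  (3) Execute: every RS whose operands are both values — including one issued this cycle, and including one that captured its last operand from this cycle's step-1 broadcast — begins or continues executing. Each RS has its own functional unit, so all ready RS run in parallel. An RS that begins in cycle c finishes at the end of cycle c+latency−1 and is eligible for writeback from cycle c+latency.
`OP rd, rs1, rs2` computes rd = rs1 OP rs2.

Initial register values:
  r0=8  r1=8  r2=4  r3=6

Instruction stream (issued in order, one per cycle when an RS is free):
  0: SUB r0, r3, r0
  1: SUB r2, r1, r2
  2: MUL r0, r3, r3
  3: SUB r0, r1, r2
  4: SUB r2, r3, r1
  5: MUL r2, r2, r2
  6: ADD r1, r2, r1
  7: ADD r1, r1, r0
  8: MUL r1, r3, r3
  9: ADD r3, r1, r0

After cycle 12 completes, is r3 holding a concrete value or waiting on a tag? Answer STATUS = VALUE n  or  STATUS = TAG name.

STATUS = TAG Add3

  c1: issue SUB r0<-Add1  regs: r0:Add1,r1:8,r2:4,r3:6
  c2: issue SUB r2<-Add2  regs: r0:Add1,r1:8,r2:Add2,r3:6
  c3: CDB Add1=-2; issue MUL r0<-Mul1  regs: r0:Mul1,r1:8,r2:Add2,r3:6
  c4: CDB Add2=4; issue SUB r0<-Add1  regs: r0:Add1,r1:8,r2:4,r3:6
  c5: issue SUB r2<-Add2  regs: r0:Add1,r1:8,r2:Add2,r3:6
  c6: CDB Add1=4; issue MUL r2<-Mul2  regs: r0:4,r1:8,r2:Mul2,r3:6
  c7: CDB Add2=-2; issue ADD r1<-Add1  regs: r0:4,r1:Add1,r2:Mul2,r3:6
  c8: CDB Mul1=36; issue ADD r1<-Add2  regs: r0:4,r1:Add2,r2:Mul2,r3:6
  c9: issue MUL r1<-Mul1  regs: r0:4,r1:Mul1,r2:Mul2,r3:6
  c10: issue ADD r3<-Add3  regs: r0:4,r1:Mul1,r2:Mul2,r3:Add3
  c11: CDB Mul2=4  regs: r0:4,r1:Mul1,r2:4,r3:Add3
  c12: -  regs: r0:4,r1:Mul1,r2:4,r3:Add3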